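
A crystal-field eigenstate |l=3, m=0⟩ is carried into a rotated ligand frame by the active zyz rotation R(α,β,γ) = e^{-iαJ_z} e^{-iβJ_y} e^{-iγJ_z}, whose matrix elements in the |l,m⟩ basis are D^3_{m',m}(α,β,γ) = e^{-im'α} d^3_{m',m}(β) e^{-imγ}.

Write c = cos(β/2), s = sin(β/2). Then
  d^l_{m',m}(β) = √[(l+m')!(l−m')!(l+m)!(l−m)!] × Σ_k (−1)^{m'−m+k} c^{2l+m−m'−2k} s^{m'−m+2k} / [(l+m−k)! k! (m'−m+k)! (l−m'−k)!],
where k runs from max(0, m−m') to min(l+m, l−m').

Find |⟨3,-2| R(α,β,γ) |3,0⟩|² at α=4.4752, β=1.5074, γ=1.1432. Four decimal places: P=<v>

P=0.0075

Split into d^3_{-2,0}(β=1.5074) × two z-phases.
Half-angle: c=0.729162, s=0.684341. N=√(1·120·6·6)=65.726707
k: max(0,(0)−(-2))=2 … min(3+(0),3−(-2))=3
  k=2: (−1)^0·65.7267/(12)·0.7292^4·0.6843^2 = +0.725107
  k=3: (−1)^1·65.7267/(12)·0.7292^2·0.6843^4 = -0.638704
d^3_{-2,0}(1.5074) = +0.725107 -0.638704 = +0.086403
|D^3_{-2,0}|² = |d^3_{-2,0}(β)|² = (+0.086403)² = 0.007465 (the z-rotation phases have unit modulus)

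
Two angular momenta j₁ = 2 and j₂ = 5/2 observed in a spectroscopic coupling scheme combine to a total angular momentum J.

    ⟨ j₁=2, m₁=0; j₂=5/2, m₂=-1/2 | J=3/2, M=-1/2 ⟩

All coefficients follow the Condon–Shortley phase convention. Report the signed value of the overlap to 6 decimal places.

-0.239046  (= −√(2/35))

j₁+j₂−J=3  J+j₁−j₂=1  J−j₁+j₂=2  j₁+j₂+J+1=7
(j₁±m₁, j₂±m₂, J±M) = (2,2,2,3,1,2)
P² = 32/35
sum k=1..2:
  [1] −1/2 = -1/2
  [2] +1/4 = 1/4
S = -1/4
C² = P²·S² = 2/35 ; C = -0.239046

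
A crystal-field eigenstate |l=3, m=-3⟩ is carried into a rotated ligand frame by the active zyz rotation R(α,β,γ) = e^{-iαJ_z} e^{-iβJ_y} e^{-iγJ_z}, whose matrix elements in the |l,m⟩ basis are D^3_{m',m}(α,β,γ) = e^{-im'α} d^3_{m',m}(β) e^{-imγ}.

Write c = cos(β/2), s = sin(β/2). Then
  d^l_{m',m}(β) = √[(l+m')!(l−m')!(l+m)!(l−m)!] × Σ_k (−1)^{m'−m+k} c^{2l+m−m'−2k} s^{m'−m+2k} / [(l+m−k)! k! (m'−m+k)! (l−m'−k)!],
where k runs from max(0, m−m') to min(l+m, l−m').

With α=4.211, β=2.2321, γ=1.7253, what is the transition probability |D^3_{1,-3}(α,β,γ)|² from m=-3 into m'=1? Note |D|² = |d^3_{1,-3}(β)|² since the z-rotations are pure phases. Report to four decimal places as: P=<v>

Split into d^3_{1,-3}(β=2.2321) × two z-phases.
c=cos(2.232100/2)=0.439234, s=sin(2.232100/2)=0.898372; N=√[24·2·1·720]=185.903201
Admissible k: 0..0 (factorial args all ≥0)
  k=0: (−1)^4·185.9032/(48)·0.4392^2·0.8984^4 = +0.486703
d^3_{1,-3}(2.2321) = +0.486703
|D^3_{1,-3}|² = |d^3_{1,-3}(β)|² = (+0.486703)² = 0.236880 (the z-rotation phases have unit modulus)

P=0.2369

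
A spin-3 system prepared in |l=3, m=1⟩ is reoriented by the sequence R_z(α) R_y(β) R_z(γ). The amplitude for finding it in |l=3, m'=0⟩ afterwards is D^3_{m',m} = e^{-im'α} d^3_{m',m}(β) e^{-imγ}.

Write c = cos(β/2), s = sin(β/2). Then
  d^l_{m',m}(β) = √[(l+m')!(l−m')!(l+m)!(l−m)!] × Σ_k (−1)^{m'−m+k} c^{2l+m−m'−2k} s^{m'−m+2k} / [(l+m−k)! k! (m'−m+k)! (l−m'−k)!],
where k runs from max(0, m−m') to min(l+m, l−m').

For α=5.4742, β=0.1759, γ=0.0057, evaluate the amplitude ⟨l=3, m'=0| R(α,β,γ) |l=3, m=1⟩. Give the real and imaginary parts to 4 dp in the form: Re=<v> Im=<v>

Re=0.2915 Im=-0.0017

Split into d^3_{0,1}(β=0.1759) × two z-phases.
c=cos(0.175900/2)=0.996135, s=sin(0.175900/2)=0.087837; N=√[6·6·24·2]=41.569219
The bounds max(0,m−m')=1 and min(l+m,l−m')=3 give 3 terms
  k=1: (−1)^0·41.5692/(12)·0.9961^5·0.0878^1 = +0.298440
  k=2: (−1)^1·41.5692/(4)·0.9961^3·0.0878^3 = -0.006961
  k=3: (−1)^2·41.5692/(12)·0.9961^1·0.0878^5 = +0.000018
d^3_{0,1}(0.1759) = +0.298440 -0.006961 +0.000018 = +0.291497
D = (+1.000000+0.000000i)·(+0.291497)·(+0.999984-0.005700i) = +0.291492-0.001662i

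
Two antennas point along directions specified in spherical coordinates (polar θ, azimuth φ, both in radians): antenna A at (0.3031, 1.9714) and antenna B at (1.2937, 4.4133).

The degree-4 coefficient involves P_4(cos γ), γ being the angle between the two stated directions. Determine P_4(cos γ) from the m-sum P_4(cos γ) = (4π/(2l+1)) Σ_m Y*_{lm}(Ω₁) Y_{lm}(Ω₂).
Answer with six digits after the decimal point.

Term-by-term m-sum for l=4 (normalisation 4π/9 = 1.396263):
  m=-4: (-0.000111+0.003511i) × (+0.138538+0.352531i) = -0.001253+0.000447i  (running Σ = -0.001253+0.000447i)
  m=-3: (+0.029629-0.011457i) × (+0.238163-0.190058i) = +0.004879-0.008360i  (running Σ = +0.003626-0.007913i)
  m=-2: (-0.111495-0.115077i) × (+0.121773+0.082984i) = -0.004027-0.023266i  (running Σ = -0.000402-0.031178i)
  m=-1: (-0.177452+0.419007i) × (+0.090822-0.294553i) = +0.107303+0.090324i  (running Σ = +0.106902+0.059146i)
  m=0: (+0.498692-0.000000i) × (+0.100592+0.000000i) = +0.050164+0.000000i  (running Σ = +0.157066+0.059146i)
  m=1: (+0.177452+0.419007i) × (-0.090822-0.294553i) = +0.107303-0.090324i  (running Σ = +0.264369-0.031178i)
  m=2: (-0.111495+0.115077i) × (+0.121773-0.082984i) = -0.004027+0.023266i  (running Σ = +0.260342-0.007913i)
  m=3: (-0.029629-0.011457i) × (-0.238163-0.190058i) = +0.004879+0.008360i  (running Σ = +0.265221+0.000447i)
  m=4: (-0.000111-0.003511i) × (+0.138538-0.352531i) = -0.001253-0.000447i  (running Σ = +0.263968-0.000000i)
Total Σ_m = +0.263968-0.000000i. Multiply by 1.396263: +0.368569-0.000000i. P_4(cos γ) = 0.368569

0.368569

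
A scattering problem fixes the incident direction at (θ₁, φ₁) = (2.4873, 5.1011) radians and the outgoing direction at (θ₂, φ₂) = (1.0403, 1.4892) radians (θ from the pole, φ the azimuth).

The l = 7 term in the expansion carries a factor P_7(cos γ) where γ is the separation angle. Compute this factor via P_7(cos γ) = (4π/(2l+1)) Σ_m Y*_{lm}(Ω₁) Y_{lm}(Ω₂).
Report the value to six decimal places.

Expand P_7 via completeness: Σ_{m} conj(Y_{7,m}) at Ω₁ times Y_{7,m} at Ω₂ —
  [-7]  conj(Y_{7,-7})(Ω₁) = -0.006314-0.014116i ; Y_{7,-7}(Ω₂) = -0.096030+0.149434i ; Δ = +0.002716+0.000412i
  [-6]  conj(Y_{7,-6})(Ω₁) = -0.052051+0.054603i ; Y_{7,-6}(Ω₂) = -0.344065-0.183334i ; Δ = +0.027919-0.009244i
  [-5]  conj(Y_{7,-5})(Ω₁) = +0.205002+0.080164i ; Y_{7,-5}(Ω₂) = +0.161815-0.374370i ; Δ = +0.063183-0.063775i
  [-4]  conj(Y_{7,-4})(Ω₁) = -0.006607-0.414148i ; Y_{7,-4}(Ω₂) = +0.063848+0.021612i ; Δ = +0.008529-0.026585i
  [-3]  conj(Y_{7,-3})(Ω₁) = -0.415671+0.178032i ; Y_{7,-3}(Ω₂) = +0.077849-0.311646i ; Δ = +0.023124+0.143402i
  [-2]  conj(Y_{7,-2})(Ω₁) = +0.079614+0.078354i ; Y_{7,-2}(Ω₂) = +0.220151+0.036249i ; Δ = +0.014687+0.020136i
  [-1]  conj(Y_{7,-1})(Ω₁) = -0.134865+0.329301i ; Y_{7,-1}(Ω₂) = +0.019387-0.237065i ; Δ = +0.075451+0.038356i
  [+0]  conj(Y_{7,0})(Ω₁) = +0.233686-0.000000i ; Y_{7,0}(Ω₂) = +0.256384+0.000000i ; Δ = +0.059913+0.000000i
  [+1]  conj(Y_{7,1})(Ω₁) = +0.134865+0.329301i ; Y_{7,1}(Ω₂) = -0.019387-0.237065i ; Δ = +0.075451-0.038356i
  [+2]  conj(Y_{7,2})(Ω₁) = +0.079614-0.078354i ; Y_{7,2}(Ω₂) = +0.220151-0.036249i ; Δ = +0.014687-0.020136i
  [+3]  conj(Y_{7,3})(Ω₁) = +0.415671+0.178032i ; Y_{7,3}(Ω₂) = -0.077849-0.311646i ; Δ = +0.023124-0.143402i
  [+4]  conj(Y_{7,4})(Ω₁) = -0.006607+0.414148i ; Y_{7,4}(Ω₂) = +0.063848-0.021612i ; Δ = +0.008529+0.026585i
  [+5]  conj(Y_{7,5})(Ω₁) = -0.205002+0.080164i ; Y_{7,5}(Ω₂) = -0.161815-0.374370i ; Δ = +0.063183+0.063775i
  [+6]  conj(Y_{7,6})(Ω₁) = -0.052051-0.054603i ; Y_{7,6}(Ω₂) = -0.344065+0.183334i ; Δ = +0.027919+0.009244i
  [+7]  conj(Y_{7,7})(Ω₁) = +0.006314-0.014116i ; Y_{7,7}(Ω₂) = +0.096030+0.149434i ; Δ = +0.002716-0.000412i
Σ over m = +0.491131+0.000000i; ×(4π/15) → +0.411449+0.000000i. Real part: 0.411449

0.411449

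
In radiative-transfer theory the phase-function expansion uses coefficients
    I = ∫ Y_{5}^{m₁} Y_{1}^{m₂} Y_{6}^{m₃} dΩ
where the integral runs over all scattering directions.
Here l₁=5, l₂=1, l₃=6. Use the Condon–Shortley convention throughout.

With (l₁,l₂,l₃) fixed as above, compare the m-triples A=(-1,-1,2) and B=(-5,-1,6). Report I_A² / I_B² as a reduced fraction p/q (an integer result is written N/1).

14/33

l's match ⇒ only the (l;m) 3-j factors differ between A and B.
A: triangle coeff Δ(5,1,6) = 1/858; Σ_t [0,0]: t=0:+1/34560 = 1/34560; (3j)²=14/429 [(5 1 6; -1 -1 2)], sign=+1
B: triangle coeff Δ(5,1,6) = 1/858; Σ_t [0,0]: t=0:+1/7257600 = 1/7257600; (3j)²=1/13 [(5 1 6; -5 -1 6)], sign=+1
I_A²/I_B² = (14/429)/(1/13) = 14/33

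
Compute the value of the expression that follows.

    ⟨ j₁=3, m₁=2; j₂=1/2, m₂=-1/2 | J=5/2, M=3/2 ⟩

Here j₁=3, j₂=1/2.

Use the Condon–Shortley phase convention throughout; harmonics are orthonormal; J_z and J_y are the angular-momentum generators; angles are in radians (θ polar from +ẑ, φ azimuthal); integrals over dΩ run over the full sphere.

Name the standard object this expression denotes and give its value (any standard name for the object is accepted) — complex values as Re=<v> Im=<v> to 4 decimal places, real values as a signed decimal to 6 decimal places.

Clebsch–Gordan coefficient, +√(5/7) ≈ +0.845154

This is a Clebsch–Gordan (vector-coupling) coefficient.
j₁+j₂−J=1  J+j₁−j₂=5  J−j₁+j₂=0  j₁+j₂+J+1=7
(j₁±m₁, j₂±m₂, J±M) = (5,1,0,1,4,1)
P² = 2880/7
sum k=0..0:
  [0] +1/24 = 1/24
S = 1/24
C² = P²·S² = 5/7 ; C = +0.845154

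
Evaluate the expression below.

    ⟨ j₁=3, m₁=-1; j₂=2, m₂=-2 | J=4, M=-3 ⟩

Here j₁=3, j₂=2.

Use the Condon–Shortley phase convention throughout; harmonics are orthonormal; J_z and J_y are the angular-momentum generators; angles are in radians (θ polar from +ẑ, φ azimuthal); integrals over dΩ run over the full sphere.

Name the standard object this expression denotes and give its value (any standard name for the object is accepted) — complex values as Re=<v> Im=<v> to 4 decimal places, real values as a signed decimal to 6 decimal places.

This is a Clebsch–Gordan (vector-coupling) coefficient.
√[9·1!5!3!/10! · 2!4!0!4!1!7!] = √(10368)
  +(−1)^0/∏(0,1,4,0,1,3)! = 1/144  (running 1/144)
⟨..|..⟩ = √(10368)·(1/144) = +0.707107

Clebsch–Gordan coefficient, +√(1/2) ≈ +0.707107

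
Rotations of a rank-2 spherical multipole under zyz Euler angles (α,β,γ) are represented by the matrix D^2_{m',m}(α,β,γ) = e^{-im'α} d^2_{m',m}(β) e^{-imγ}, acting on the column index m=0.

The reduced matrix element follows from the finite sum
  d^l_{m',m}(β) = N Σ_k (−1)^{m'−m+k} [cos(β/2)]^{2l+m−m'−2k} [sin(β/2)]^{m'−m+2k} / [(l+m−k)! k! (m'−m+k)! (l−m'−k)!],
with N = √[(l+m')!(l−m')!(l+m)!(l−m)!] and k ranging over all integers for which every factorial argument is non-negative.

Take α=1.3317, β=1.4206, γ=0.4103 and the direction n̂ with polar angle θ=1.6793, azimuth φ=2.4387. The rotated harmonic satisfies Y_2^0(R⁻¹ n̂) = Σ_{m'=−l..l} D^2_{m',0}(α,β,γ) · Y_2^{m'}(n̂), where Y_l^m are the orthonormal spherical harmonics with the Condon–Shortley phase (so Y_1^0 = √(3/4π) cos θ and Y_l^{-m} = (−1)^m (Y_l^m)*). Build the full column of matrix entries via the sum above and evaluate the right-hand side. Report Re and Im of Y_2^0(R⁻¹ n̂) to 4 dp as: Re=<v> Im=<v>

Re=-0.1457 Im=0.0000

Need the full column D^2_{m',0} for m'=−2..2 at α=1.3317, β=1.4206, γ=0.4103.
cos(β/2)=0.758166, sin(β/2)=0.652061
d^2_{-2,0}: single k=2 term ⇒ +0.598662;  D = -0.531509+0.275489i
d^2_{-1,0}: k∈[1..2] ⇒ +0.696077 -0.514879 = +0.181198;  D = +0.042912+0.176043i
d^2_{0,0}: k∈[0..2] ⇒ +0.330414 -0.977610 +0.180781 = -0.466415;  D = -0.466415+0.000000i
d^2_{1,0}: k∈[0..1] ⇒ -0.696077 +0.514879 = -0.181198;  D = -0.042912+0.176043i
d^2_{2,0}: single k=0 term ⇒ +0.598662;  D = -0.531509-0.275489i
Y_2^{m'}(θ=1.6793,φ=2.4387) and Σ D·Y over m':
  (-0.5315+0.2755i)·(+0.0627+0.3766i)  (+0.0429+0.1760i)·(+0.0635+0.0538i)  (-0.4664+0.0000i)·(-0.3043+0.0000i)  (-0.0429+0.1760i)·(-0.0635+0.0538i)  (-0.5315-0.2755i)·(+0.0627-0.3766i)
Y_2^0(R⁻¹ n̂) = -0.145689+0.000000i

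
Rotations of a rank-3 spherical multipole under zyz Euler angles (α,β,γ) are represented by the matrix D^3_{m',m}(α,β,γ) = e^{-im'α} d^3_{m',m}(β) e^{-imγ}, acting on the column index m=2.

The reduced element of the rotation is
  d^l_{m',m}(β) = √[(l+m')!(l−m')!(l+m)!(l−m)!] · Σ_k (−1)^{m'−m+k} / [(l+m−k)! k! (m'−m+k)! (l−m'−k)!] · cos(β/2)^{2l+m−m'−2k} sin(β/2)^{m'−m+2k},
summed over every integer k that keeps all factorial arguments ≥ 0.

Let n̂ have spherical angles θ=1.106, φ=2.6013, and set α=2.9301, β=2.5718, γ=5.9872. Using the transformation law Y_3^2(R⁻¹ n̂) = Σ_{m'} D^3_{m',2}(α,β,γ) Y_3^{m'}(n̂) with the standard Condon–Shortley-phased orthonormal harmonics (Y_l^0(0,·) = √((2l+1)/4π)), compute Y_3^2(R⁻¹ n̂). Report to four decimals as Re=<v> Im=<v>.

Re=0.0306 Im=0.0741

Need the full column D^3_{m',2} for m'=−3..3 at α=2.9301, β=2.5718, γ=5.9872.
cos(β/2)=0.281058, sin(β/2)=0.959691
d^3_{-3,2}: single k=5 term ⇒ +0.560439;  D = -0.559933+0.023816i
d^3_{-2,2}: k∈[4..5] ⇒ +0.335033 -0.781246 = -0.446214;  D = -0.439858-0.075045i
d^3_{-1,2}: k∈[3..4] ⇒ +0.124111 -0.723523 = -0.599412;  D = +0.556546+0.222600i
d^3_{0,2}: k∈[2..3] ⇒ +0.031478 -0.367010 = -0.335532;  D = -0.278439-0.187226i
d^3_{1,2}: k∈[1..2] ⇒ +0.005322 -0.124111 = -0.118789;  D = +0.082465+0.085500i
d^3_{2,2}: k∈[0..1] ⇒ +0.000493 -0.028735 = -0.028242;  D = -0.014902-0.023991i
d^3_{3,2}: single k=0 term ⇒ -0.004123;  D = +0.001392+0.003881i
Y_3^{m'}(θ=1.106,φ=2.6013) and Σ D·Y over m':
  (-0.5599+0.0238i)·(+0.0149-0.2977i)  (-0.4399-0.0750i)·(+0.1723+0.3229i)  (+0.5565+0.2226i)·(-0.0011-0.0007i)  (-0.2784-0.1872i)·(-0.3338+0.0000i)  (+0.0825+0.0855i)·(+0.0011-0.0007i)  (-0.0149-0.0240i)·(+0.1723-0.3229i)  (+0.0014+0.0039i)·(-0.0149-0.2977i)
Y_3^2(R⁻¹ n̂) = +0.030589+0.074141i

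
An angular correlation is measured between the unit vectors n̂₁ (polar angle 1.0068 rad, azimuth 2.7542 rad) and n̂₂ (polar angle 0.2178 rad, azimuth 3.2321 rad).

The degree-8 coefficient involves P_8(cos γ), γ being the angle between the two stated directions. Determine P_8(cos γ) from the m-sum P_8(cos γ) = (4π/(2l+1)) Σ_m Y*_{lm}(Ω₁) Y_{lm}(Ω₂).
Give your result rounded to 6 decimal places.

Addition theorem: P_8(cos γ) = (4π/17) Σ_m Y*_{lm}(Ω₁) Y_{lm}(Ω₂), m = −8…8:
  [-8]  conj(Y_{8,-8})(Ω₁) = -0.134013-0.005692i ; Y_{8,-8}(Ω₂) = +0.000002-0.000002i ; Δ = -0.000000+0.000000i
  [-7]  conj(Y_{8,-7})(Ω₁) = +0.308503+0.141428i ; Y_{8,-7}(Ω₂) = -0.000036+0.000026i ; Δ = -0.000015+0.000003i
  [-6]  conj(Y_{8,-6})(Ω₁) = -0.308411-0.328702i ; Y_{8,-6}(Ω₂) = +0.000436-0.000263i ; Δ = -0.000221-0.000062i
  [-5]  conj(Y_{8,-5})(Ω₁) = +0.086318+0.225103i ; Y_{8,-5}(Ω₂) = -0.003801+0.001848i ; Δ = -0.000744-0.000696i
  [-4]  conj(Y_{8,-4})(Ω₁) = -0.004109+0.193569i ; Y_{8,-4}(Ω₂) = +0.024337-0.009217i ; Δ = +0.001684+0.004749i
  [-3]  conj(Y_{8,-3})(Ω₁) = +0.139435-0.322029i ; Y_{8,-3}(Ω₂) = -0.113205+0.031516i ; Δ = -0.005636+0.040850i
  [-2]  conj(Y_{8,-2})(Ω₁) = +0.014769-0.014459i ; Y_{8,-2}(Ω₂) = +0.361337-0.066131i ; Δ = +0.004380-0.006201i
  [-1]  conj(Y_{8,-1})(Ω₁) = -0.321283+0.131087i ; Y_{8,-1}(Ω₂) = -0.676668+0.061411i ; Δ = +0.209352-0.108433i
  [+0]  conj(Y_{8,0})(Ω₁) = +0.031354-0.000000i ; Y_{8,0}(Ω₂) = +0.361432+0.000000i ; Δ = +0.011332+0.000000i
  [+1]  conj(Y_{8,1})(Ω₁) = +0.321283+0.131087i ; Y_{8,1}(Ω₂) = +0.676668+0.061411i ; Δ = +0.209352+0.108433i
  [+2]  conj(Y_{8,2})(Ω₁) = +0.014769+0.014459i ; Y_{8,2}(Ω₂) = +0.361337+0.066131i ; Δ = +0.004380+0.006201i
  [+3]  conj(Y_{8,3})(Ω₁) = -0.139435-0.322029i ; Y_{8,3}(Ω₂) = +0.113205+0.031516i ; Δ = -0.005636-0.040850i
  [+4]  conj(Y_{8,4})(Ω₁) = -0.004109-0.193569i ; Y_{8,4}(Ω₂) = +0.024337+0.009217i ; Δ = +0.001684-0.004749i
  [+5]  conj(Y_{8,5})(Ω₁) = -0.086318+0.225103i ; Y_{8,5}(Ω₂) = +0.003801+0.001848i ; Δ = -0.000744+0.000696i
  [+6]  conj(Y_{8,6})(Ω₁) = -0.308411+0.328702i ; Y_{8,6}(Ω₂) = +0.000436+0.000263i ; Δ = -0.000221+0.000062i
  [+7]  conj(Y_{8,7})(Ω₁) = -0.308503+0.141428i ; Y_{8,7}(Ω₂) = +0.000036+0.000026i ; Δ = -0.000015-0.000003i
  [+8]  conj(Y_{8,8})(Ω₁) = -0.134013+0.005692i ; Y_{8,8}(Ω₂) = +0.000002+0.000002i ; Δ = -0.000000-0.000000i
Σ over m = +0.428933-0.000000i; ×(4π/17) → +0.317067-0.000000i. Real part: 0.317067

0.317067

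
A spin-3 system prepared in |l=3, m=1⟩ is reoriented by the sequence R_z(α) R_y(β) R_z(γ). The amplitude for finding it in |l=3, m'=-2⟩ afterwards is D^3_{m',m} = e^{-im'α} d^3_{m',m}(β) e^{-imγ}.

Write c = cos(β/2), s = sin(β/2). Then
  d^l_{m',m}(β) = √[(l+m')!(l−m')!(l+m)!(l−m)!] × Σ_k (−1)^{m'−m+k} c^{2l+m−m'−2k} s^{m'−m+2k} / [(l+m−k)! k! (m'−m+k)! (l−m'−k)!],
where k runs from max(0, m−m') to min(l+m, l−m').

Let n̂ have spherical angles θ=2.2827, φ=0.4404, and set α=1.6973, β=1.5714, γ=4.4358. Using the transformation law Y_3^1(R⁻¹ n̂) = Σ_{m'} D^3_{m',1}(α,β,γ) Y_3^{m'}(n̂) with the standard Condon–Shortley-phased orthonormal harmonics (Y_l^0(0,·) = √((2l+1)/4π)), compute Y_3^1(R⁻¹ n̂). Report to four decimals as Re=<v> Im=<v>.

Need the full column D^3_{m',1} for m'=−3..3 at α=1.6973, β=1.5714, γ=4.4358.
cos(β/2)=0.706893, sin(β/2)=0.707320
d^3_{-3,1}: single k=4 term ⇒ +0.484415;  D = +0.383839+0.295508i
d^3_{-2,1}: k∈[3..4] ⇒ +0.790569 -0.395762 = +0.394807;  D = +0.199451-0.340723i
d^3_{-1,1}: k∈[2..4] ⇒ +0.749547 -1.000603 +0.125227 = -0.125830;  D = +0.115745+0.049359i
d^3_{0,1}: k∈[1..3] ⇒ +0.432490 -1.299037 +0.433536 = -0.433012;  D = +0.118245-0.416554i
d^3_{1,1}: k∈[0..2] ⇒ +0.124774 -0.999396 +0.750452 = -0.124170;  D = -0.122774-0.018566i
d^3_{2,1}: k∈[0..1] ⇒ -0.394808 +0.790569 = +0.395761;  D = +0.009332-0.395651i
d^3_{3,1}: single k=0 term ⇒ +0.483830;  D = -0.481270+0.049709i
Y_3^{m'}(θ=2.2827,φ=0.4404) and Σ D·Y over m':
  (+0.3838+0.2955i)·(+0.0447-0.1755i)  (+0.1995-0.3407i)·(-0.2436+0.2952i)  (+0.1157+0.0494i)·(+0.2510-0.1183i)  (+0.1182-0.4166i)·(+0.2112+0.0000i)  (-0.1228-0.0186i)·(-0.2510-0.1183i)  (+0.0093-0.3957i)·(-0.2436-0.2952i)  (-0.4813+0.0497i)·(-0.0447-0.1755i)
Y_3^1(R⁻¹ n̂) = +0.120664+0.193513i

Re=0.1207 Im=0.1935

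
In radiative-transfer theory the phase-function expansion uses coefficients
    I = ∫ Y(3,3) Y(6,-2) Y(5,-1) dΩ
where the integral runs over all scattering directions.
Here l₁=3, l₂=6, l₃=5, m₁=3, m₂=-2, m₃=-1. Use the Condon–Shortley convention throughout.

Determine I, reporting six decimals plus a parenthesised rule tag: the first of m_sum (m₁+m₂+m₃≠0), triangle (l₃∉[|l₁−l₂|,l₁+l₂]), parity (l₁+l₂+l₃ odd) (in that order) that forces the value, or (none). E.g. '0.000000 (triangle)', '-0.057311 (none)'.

-0.174062 (none)

Checks pass: Σm=0; 14 even; l₃=5∈[3,9].
(2·3+1)(2·6+1)(2·5+1) = 1001
Δ: 4! 2! 8! / 15! → 1/675675
sum: t=1:−1/8640 t=2:+1/2304 t=3:−1/8640 = 7/34560
3j²(3 6 5; 0 0 0) = Δ·Π!·Σ² = 7/429  (sign -1)
sum: t=0:+1/27648 = 1/27648
3j²(3 6 5; 3 -2 -1) = Δ·Π!·Σ² = 10/429  (sign +1)
combine: 4πI² = 1001·7/429·10/429 = 490/1287
take √, sign -1: I = -0.17406195
No selection rule forces the value: the integral is nonzero (none).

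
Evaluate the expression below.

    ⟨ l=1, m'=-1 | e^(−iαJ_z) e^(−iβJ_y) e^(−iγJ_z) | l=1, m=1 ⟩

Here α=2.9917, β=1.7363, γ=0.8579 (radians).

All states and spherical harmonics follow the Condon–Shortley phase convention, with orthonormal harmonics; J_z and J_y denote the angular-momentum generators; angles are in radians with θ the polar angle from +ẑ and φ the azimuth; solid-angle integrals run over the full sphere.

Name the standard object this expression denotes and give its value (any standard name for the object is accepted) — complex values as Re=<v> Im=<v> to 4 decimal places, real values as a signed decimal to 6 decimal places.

This is a Wigner D-matrix element — the rotation-matrix element ⟨l m'| R(α,β,γ) |l m⟩ in the angular-momentum basis.
Split into d^1_{-1,1}(β=1.7363) × two z-phases.
With c≡cos(β/2)=0.646239 and s≡sin(β/2)=0.763135, N=[1·2·2·1]^{1/2}=2.000000
k∈{2} keeps every argument non-negative
  k=2: (−1)^0·2.0000/(2)·0.6462^0·0.7631^2 = +0.582375
d^1_{-1,1}(1.7363) = +0.582375
Attach z-rotation phases: D = e^{-i(-1)(2.9917)}·(+0.582375)·e^{-i(1)(0.8579)} = -0.310830+0.492488i

Wigner D-matrix element, Re=-0.3108 Im=0.4925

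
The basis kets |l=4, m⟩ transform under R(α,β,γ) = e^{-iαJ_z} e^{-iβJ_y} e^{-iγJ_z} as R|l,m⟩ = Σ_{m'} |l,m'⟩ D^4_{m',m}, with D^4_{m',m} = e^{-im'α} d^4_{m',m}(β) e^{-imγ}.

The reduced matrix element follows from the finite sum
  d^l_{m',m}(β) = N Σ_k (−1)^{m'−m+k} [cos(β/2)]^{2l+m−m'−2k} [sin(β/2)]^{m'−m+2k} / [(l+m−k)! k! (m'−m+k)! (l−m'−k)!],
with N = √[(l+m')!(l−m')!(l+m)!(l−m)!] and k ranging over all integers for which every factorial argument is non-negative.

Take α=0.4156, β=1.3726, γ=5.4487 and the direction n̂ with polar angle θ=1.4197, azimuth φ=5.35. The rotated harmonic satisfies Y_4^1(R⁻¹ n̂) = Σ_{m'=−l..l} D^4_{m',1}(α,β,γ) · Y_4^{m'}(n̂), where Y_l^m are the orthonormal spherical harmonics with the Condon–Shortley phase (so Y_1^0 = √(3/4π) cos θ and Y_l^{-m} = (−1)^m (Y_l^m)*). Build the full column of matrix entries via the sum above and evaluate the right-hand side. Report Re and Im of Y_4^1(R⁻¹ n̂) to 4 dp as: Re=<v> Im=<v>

Re=0.1916 Im=-0.2157

Need the full column D^4_{m',1} for m'=−4..4 at α=0.4156, β=1.3726, γ=5.4487.
cos(β/2)=0.773596, sin(β/2)=0.633679
d^4_{-4,1}: single k=5 term ⇒ +0.353984;  D = -0.282931+0.212732i
d^4_{-3,1}: k∈[4..5] ⇒ +0.763930 -0.307550 = +0.456380;  D = -0.222989+0.398194i
d^4_{-2,1}: k∈[3..5] ⇒ +0.996998 -1.003451 +0.134659 = +0.128206;  D = -0.012147+0.127630i
d^4_{-1,1}: k∈[2..5] ⇒ +0.860645 -1.732430 +0.581214 -0.025999 = -0.316570;  D = -0.099796-0.300429i
d^4_{0,1}: k∈[1..4] ⇒ +0.469876 -1.891671 +1.269276 -0.141943 = -0.294462;  D = -0.197748-0.218182i
d^4_{1,1}: k∈[0..3] ⇒ +0.128267 -1.290967 +1.732430 -0.387476 = +0.182253;  D = +0.166496+0.074130i
d^4_{2,1}: k∈[0..2] ⇒ -0.445764 +1.495497 -0.668967 = +0.380766;  D = +0.380764+0.001251i
d^4_{3,1}: k∈[0..1] ⇒ +0.683116 -0.763930 = -0.080814;  D = -0.074042+0.032385i
d^4_{4,1}: single k=0 term ⇒ -0.527562;  D = -0.356850+0.388561i
Y_4^{m'}(θ=1.4197,φ=5.35) and Σ D·Y over m':
  (-0.2829+0.2127i)·(-0.3510-0.2356i)  (-0.2230+0.3982i)·(-0.1715+0.0611i)  (-0.0121+0.1276i)·(+0.0801-0.2632i)  (-0.0998-0.3004i)·(-0.1191-0.1607i)  (-0.1977-0.2182i)·(+0.2474+0.0000i)  (+0.1665+0.0741i)·(+0.1191-0.1607i)  (+0.3808+0.0013i)·(+0.0801+0.2632i)  (-0.0740+0.0324i)·(+0.1715+0.0611i)  (-0.3568+0.3886i)·(-0.3510+0.2356i)
Y_4^1(R⁻¹ n̂) = +0.191596-0.215684i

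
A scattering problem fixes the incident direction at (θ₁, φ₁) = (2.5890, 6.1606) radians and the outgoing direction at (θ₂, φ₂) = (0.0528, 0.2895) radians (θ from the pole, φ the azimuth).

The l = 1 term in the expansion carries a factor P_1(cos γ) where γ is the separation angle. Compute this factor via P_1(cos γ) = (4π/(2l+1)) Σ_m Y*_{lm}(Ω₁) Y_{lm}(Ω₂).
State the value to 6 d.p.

-0.824598

Summing Y*_{l m}(θ₁,φ₁)·Y_{l m}(θ₂,φ₂) over m ∈ [−1, 1]; prefactor 4π/(2·1+1) = 4.188790:
  m=-1: Y*=(0.179988, -0.022175)  Y=(0.017475, -0.005205)  product (0.003030, -0.001324)
  m=+0: Y*=(-0.415882, -0.000000)  Y=(0.487922, 0.000000)  product (-0.202918, -0.000000)
  m=+1: Y*=(-0.179988, -0.022175)  Y=(-0.017475, -0.005205)  product (0.003030, 0.001324)
Σ over m = (-0.196858, 0.000000); ×(4π/3) → (-0.824598, 0.000000). Real part: -0.824598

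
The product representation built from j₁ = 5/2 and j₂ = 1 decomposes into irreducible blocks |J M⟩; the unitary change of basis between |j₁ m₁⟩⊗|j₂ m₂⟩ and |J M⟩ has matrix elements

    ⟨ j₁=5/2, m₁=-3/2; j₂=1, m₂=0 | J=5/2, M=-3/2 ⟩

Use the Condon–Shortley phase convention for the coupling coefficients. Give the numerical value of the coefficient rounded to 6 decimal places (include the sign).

-0.507093

triangle: 1!×4!×1!/7! = 24/5040
(j±m)!: 1!×4!×1!×1!×1!×4! = 576
prefactor² = (2J+1)×Δ×N² = 576/35
  k=0: +1/(0!×1!×4!×1!×0!×0!) = 1/24
  k=1: −1/(1!×0!×3!×0!×1!×1!) = -1/6
Σ = -1/8  ⇒  CG² = 576/35×(-1/8)² = 9/35
CG = −√(9/35) = -0.507093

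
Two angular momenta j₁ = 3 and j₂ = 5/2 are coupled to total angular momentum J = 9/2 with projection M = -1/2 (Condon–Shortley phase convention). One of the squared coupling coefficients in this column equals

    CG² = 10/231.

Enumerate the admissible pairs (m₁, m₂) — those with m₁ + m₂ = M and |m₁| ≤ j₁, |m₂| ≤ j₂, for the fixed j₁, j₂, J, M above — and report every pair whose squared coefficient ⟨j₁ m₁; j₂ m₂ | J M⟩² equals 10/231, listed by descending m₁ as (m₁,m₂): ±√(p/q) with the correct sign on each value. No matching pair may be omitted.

Admissible pairs with m₁+m₂ = M = -1/2: (-3,5/2), (-2,3/2), (-1,1/2), (0,-1/2), (1,-3/2), (2,-5/2)
  (m₁,m₂)=(2,-5/2): CG² = 125/1386, CG = +√(125/1386)
  (m₁,m₂)=(1,-3/2): CG² = 35/99, CG = +√(35/99)
  (m₁,m₂)=(0,-1/2): CG² = 10/231, CG = +√(10/231)   ← matches the target
  (m₁,m₂)=(-1,1/2): CG² = 160/693, CG = −√(160/693)
  (m₁,m₂)=(-2,3/2): CG² = 361/1386, CG = −√(361/1386)
  (m₁,m₂)=(-3,5/2): CG² = 5/231, CG = −√(5/231)
Pairs with CG² = 10/231: (0,-1/2): +√(10/231)

(0,-1/2): +√(10/231)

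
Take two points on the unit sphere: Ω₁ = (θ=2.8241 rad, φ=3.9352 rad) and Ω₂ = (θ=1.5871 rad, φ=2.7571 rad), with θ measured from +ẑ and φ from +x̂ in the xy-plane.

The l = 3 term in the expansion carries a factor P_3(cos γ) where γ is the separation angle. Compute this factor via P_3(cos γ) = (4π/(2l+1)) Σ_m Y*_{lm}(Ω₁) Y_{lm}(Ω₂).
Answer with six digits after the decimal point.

-0.196267

Term-by-term m-sum for l=3 (normalisation 4π/7 = 1.795196):
  m=-3: Y*=(0.009195, -0.008752)  Y=(-0.169038, -0.381265)  product (-0.004891, -0.002026)
  m=-2: Y*=(0.001554, -0.094612)  Y=(-0.011970, -0.011583)  product (-0.001115, 0.001115)
  m=-1: Y*=(-0.248536, -0.252650)  Y=(0.299147, 0.121044)  product (-0.043767, -0.105663)
  m=+0: Y*=(-0.536291, -0.000000)  Y=(0.018244, 0.000000)  product (-0.009784, -0.000000)
  m=+1: Y*=(0.248536, -0.252650)  Y=(-0.299147, 0.121044)  product (-0.043767, 0.105663)
  m=+2: Y*=(0.001554, 0.094612)  Y=(-0.011970, 0.011583)  product (-0.001115, -0.001115)
  m=+3: Y*=(-0.009195, -0.008752)  Y=(0.169038, -0.381265)  product (-0.004891, 0.002026)
Accumulated sum (-0.109329, 0.000000); after 4π/(2l+1) scaling, (-0.196267, 0.000000) ⇒ P_3 = -0.196267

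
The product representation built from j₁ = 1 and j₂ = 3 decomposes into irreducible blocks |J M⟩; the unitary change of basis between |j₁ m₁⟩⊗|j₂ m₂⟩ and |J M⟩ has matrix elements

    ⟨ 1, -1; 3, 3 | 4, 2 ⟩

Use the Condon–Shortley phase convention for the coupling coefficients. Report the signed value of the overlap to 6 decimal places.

triangle: 0!*2!*6!/9! = 1440/362880
(j±m)!: 0!*2!*6!*0!*6!*2! = 2073600
prefactor² = (2J+1)*Δ*N² = 518400/7
  k=0: +1/(0!*0!*2!*6!*0!*0!) = 1/1440
Σ = 1/1440  ⇒  CG² = 518400/7*(1/1440)² = 1/28
CG = +√(1/28) = +0.188982

+√(1/28) = +0.188982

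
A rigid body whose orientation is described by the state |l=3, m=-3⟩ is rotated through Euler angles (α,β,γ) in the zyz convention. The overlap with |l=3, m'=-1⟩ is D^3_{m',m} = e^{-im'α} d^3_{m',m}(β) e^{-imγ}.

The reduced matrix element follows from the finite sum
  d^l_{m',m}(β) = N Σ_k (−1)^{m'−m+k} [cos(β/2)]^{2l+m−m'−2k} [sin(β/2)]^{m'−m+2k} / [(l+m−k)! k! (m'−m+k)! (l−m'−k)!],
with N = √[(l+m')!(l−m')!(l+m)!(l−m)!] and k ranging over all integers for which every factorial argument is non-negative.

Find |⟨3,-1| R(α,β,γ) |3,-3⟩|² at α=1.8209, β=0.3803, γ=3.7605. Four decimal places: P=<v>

P=0.0166

D^3_{-1,-3}(1.8209,0.3803,3.7605) = e^{-i·-1·1.8209}·d^3_{-1,-3}(0.3803)·e^{-i·-3·3.7605}. Compute d first:
With c≡cos(β/2)=0.981976 and s≡sin(β/2)=0.189006, N=[2·24·1·720]^{1/2}=185.903201
k∈{0} keeps every argument non-negative
  k=0: (−1)^2·185.9032/(48)·0.9820^4·0.1890^2 = +0.128647
d^3_{-1,-3}(0.3803) = +0.128647
|D^3_{-1,-3}|² = |d^3_{-1,-3}(β)|² = (+0.128647)² = 0.016550 (the z-rotation phases have unit modulus)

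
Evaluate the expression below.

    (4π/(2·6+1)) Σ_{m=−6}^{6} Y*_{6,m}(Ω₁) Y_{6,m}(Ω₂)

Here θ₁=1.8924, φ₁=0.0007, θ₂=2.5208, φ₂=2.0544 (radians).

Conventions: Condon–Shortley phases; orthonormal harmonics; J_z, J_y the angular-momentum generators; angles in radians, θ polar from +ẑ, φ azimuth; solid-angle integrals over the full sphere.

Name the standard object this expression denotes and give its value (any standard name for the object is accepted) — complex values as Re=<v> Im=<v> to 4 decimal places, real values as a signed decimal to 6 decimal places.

This sum is the spherical-harmonic addition theorem: it equals the Legendre polynomial P_l(cos γ) of the angle γ between the two directions.
Expand P_6 via completeness: Σ_{m} conj(Y_{6,m}) at Ω₁ times Y_{6,m} at Ω₂ —
  m=-6: Y*=(0.352269, 0.001480)  Y=(0.018176, 0.004447)  product (0.006396, 0.001594)
  m=-5: Y*=(-0.406567, -0.001423)  Y=(0.060014, -0.067934)  product (-0.024496, 0.027534)
  m=-4: Y*=(0.028625, 0.000080)  Y=(-0.091202, -0.239664)  product (-0.002591, -0.006868)
  m=-3: Y*=(0.334235, 0.000702)  Y=(-0.442923, -0.053401)  product (-0.148003, -0.018159)
  m=-2: Y*=(-0.137488, -0.000192)  Y=(-0.221238, 0.320906)  product (0.030479, -0.044078)
  m=-1: Y*=(-0.288113, -0.000202)  Y=(-0.036504, -0.069505)  product (0.010503, 0.020033)
  m=+0: Y*=(0.163798, -0.000000)  Y=(-0.414265, 0.000000)  product (-0.067856, 0.000000)
  m=+1: Y*=(0.288113, -0.000202)  Y=(0.036504, -0.069505)  product (0.010503, -0.020033)
  m=+2: Y*=(-0.137488, 0.000192)  Y=(-0.221238, -0.320906)  product (0.030479, 0.044078)
  m=+3: Y*=(-0.334235, 0.000702)  Y=(0.442923, -0.053401)  product (-0.148003, 0.018159)
  m=+4: Y*=(0.028625, -0.000080)  Y=(-0.091202, 0.239664)  product (-0.002591, 0.006868)
  m=+5: Y*=(0.406567, -0.001423)  Y=(-0.060014, -0.067934)  product (-0.024496, -0.027534)
  m=+6: Y*=(0.352269, -0.001480)  Y=(0.018176, -0.004447)  product (0.006396, -0.001594)
Σ over m = (-0.323279, 0.000000); ×(4π/13) → (-0.312495, 0.000000). Real part: -0.312495

Legendre polynomial (addition theorem), -0.312495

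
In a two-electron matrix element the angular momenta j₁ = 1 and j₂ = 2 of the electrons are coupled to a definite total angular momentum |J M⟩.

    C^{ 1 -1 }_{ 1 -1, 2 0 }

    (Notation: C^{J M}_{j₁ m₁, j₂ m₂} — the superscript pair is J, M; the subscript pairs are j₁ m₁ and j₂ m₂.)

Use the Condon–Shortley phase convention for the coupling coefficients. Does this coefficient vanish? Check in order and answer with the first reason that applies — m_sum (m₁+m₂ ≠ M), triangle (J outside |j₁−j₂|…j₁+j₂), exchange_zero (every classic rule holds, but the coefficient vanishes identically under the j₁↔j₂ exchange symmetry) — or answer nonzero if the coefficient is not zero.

nonzero

m-sum: m₁+m₂ = -1+0 = -1, M = -1  ✓
triangle: |j₁−j₂| = 1 ≤ J = 1 ≤ j₁+j₂ = 3  ✓
exchange: j₁≠j₂ or m₁≠m₂ — the exchange symmetry imposes no constraint here
value check: CG = +√(1/10) = +0.316228 ≠ 0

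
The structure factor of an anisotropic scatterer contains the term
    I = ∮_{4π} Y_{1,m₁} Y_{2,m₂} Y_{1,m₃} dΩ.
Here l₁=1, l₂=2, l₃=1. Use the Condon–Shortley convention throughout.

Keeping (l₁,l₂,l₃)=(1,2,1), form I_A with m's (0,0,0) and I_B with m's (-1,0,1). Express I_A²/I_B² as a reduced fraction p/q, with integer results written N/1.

4/1

Shared (l₁,l₂,l₃)=(1,2,1): N and (l;000)² cancel in I_A²/I_B².
A: Δ = 2!·0!·2!/5! = 1/30; Racah Σ t=1..1: t=1:−1/1 = -1/1; ⇒ 3j(1 2 1; 0 0 0)² = 2/15, sgn +1
B: Δ = 2!·0!·2!/5! = 1/30; Racah Σ t=2..2: t=2:+1/4 = 1/4; ⇒ 3j(1 2 1; -1 0 1)² = 1/30, sgn +1
I_A²/I_B² = (2/15)/(1/30) = 4/1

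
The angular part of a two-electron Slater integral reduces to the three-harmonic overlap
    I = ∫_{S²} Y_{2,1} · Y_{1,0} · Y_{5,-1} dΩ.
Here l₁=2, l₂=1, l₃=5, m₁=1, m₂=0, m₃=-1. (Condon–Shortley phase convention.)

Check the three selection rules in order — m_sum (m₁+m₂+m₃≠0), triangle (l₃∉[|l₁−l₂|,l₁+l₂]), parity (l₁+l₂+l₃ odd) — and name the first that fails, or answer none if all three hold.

triangle

m₁+m₂+m₃ = 1 + 0 − 1 = 0  ✓
triangle: need |l₁−l₂| ≤ l₃ ≤ l₁+l₂ = [1,3]; l₃=5 is outside  ✗
parity: l₁+l₂+l₃ = 8 is even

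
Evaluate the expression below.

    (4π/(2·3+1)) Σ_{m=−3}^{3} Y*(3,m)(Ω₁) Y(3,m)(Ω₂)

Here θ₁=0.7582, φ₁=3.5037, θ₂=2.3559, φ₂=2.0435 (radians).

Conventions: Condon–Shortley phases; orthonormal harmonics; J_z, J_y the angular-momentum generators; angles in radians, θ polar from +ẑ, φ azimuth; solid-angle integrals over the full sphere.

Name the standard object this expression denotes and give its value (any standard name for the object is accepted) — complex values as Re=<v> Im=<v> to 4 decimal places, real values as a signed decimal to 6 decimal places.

This sum is the spherical-harmonic addition theorem: it equals the Legendre polynomial P_l(cos γ) of the angle γ between the two directions.
Summing Y*_{l m}(θ₁,φ₁)·Y_{l m}(θ₂,φ₂) over m ∈ [−3, 3]; prefactor 4π/(2·3+1) = 1.795196:
  m=-3: Y*=-0.063176-0.120036i  Y=+0.145924+0.022455i  product -0.006523-0.018935i
  m=-2: Y*=+0.262791+0.232453i  Y=+0.211587-0.293026i  product +0.123718-0.027821i
  m=-1: Y*=-0.339966-0.128783i  Y=-0.155961-0.304985i  product +0.013745+0.123770i
  m=+0: Y*=-0.098648-0.000000i  Y=+0.132287+0.000000i  product -0.013050-0.000000i
  m=+1: Y*=+0.339966-0.128783i  Y=+0.155961-0.304985i  product +0.013745-0.123770i
  m=+2: Y*=+0.262791-0.232453i  Y=+0.211587+0.293026i  product +0.123718+0.027821i
  m=+3: Y*=+0.063176-0.120036i  Y=-0.145924+0.022455i  product -0.006523+0.018935i
Total Σ_m = +0.248828-0.000000i. Multiply by 1.795196: +0.446696-0.000000i. P_3(cos γ) = 0.446696

Legendre polynomial (addition theorem), +0.446696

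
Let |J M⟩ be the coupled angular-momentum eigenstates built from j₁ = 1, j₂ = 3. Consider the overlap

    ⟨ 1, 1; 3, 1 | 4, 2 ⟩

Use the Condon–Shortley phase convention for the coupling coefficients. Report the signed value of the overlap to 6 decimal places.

+√(15/28) = +0.731925

triangle: 0!*2!*6!/9! = 1440/362880
(j±m)!: 2!*0!*4!*2!*6!*2! = 138240
prefactor² = (2J+1)*Δ*N² = 34560/7
  k=0: +1/(0!*0!*0!*4!*2!*2!) = 1/96
Σ = 1/96  ⇒  CG² = 34560/7*(1/96)² = 15/28
CG = +√(15/28) = +0.731925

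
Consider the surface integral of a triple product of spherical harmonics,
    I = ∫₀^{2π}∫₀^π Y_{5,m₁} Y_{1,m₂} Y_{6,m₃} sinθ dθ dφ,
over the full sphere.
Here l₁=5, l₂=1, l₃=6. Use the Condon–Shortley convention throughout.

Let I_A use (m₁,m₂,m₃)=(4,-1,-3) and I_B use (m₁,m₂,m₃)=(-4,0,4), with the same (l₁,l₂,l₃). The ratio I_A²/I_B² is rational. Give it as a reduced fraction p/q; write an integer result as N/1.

Shared (l₁,l₂,l₃)=(5,1,6): N and (l;000)² cancel in I_A²/I_B².
A: Δ = 0!·10!·2!/13! = 1/858; Racah Σ t=0..0: t=0:+1/725760 = 1/725760; ⇒ 3j(5 1 6; 4 -1 -3)² = 1/286, sgn -1
B: Δ = 0!·10!·2!/13! = 1/858; Racah Σ t=0..0: t=0:+1/362880 = 1/362880; ⇒ 3j(5 1 6; -4 0 4)² = 10/429, sgn +1
I_A²/I_B² = (1/286)/(10/429) = 3/20

3/20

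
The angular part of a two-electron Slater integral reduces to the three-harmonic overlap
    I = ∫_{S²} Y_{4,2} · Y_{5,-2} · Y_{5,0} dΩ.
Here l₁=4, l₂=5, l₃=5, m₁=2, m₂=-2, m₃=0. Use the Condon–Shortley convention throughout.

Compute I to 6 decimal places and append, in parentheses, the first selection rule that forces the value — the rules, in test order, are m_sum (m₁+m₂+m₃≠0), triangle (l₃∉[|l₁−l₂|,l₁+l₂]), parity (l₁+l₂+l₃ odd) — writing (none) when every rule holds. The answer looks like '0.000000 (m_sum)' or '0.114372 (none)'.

Checks pass: Σm=0; 14 even; l₃=5∈[1,9].
(2·4+1)(2·5+1)(2·5+1) = 1089
Δ: 4! 4! 6! / 15! → 1/3153150
sum: t=0:+1/69120 t=1:−1/1728 t=2:+1/576 t=3:−1/1728 t=4:+1/69120 = 7/11520
3j²(4 5 5; 0 0 0) = Δ·Π!·Σ² = 2/143  (sign -1)
sum: t=0:+1/3456 t=1:−1/1728 t=2:+1/11520 = -7/34560
3j²(4 5 5; 2 -2 0) = Δ·Π!·Σ² = 7/858  (sign +1)
combine: 4πI² = 1089·2/143·7/858 = 21/169
take √, sign -1: I = -0.09944006
No selection rule forces the value: the integral is nonzero (none).

-0.099440 (none)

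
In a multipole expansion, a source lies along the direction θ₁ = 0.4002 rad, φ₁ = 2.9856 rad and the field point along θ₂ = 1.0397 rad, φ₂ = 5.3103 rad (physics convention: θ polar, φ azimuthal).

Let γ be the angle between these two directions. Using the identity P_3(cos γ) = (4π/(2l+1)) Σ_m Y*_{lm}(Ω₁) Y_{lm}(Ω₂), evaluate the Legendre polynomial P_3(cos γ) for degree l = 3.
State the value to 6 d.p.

Summing Y*_{l m}(θ₁,φ₁)·Y_{l m}(θ₂,φ₂) over m ∈ [−3, 3]; prefactor 4π/(2·3+1) = 1.795196:
  [-3]  conj(Y_{3,-3})(Ω₁) = -0.02202 + 0.01113j ; Y_{3,-3}(Ω₂) = -0.26085 + 0.05914j ; Δ = 0.00509 - 0.00421j
  [-2]  conj(Y_{3,-2})(Ω₁) = 0.13597 - 0.04385j ; Y_{3,-2}(Ω₂) = -0.14095 + 0.35810j ; Δ = -0.00346 + 0.05487j
  [-1]  conj(Y_{3,-1})(Ω₁) = -0.40313 + 0.06340j ; Y_{3,-1}(Ω₂) = 0.04433 + 0.06509j ; Δ = -0.02200 - 0.02343j
  [+0]  conj(Y_{3,0})(Ω₁) = 0.42654 + 0.00000j ; Y_{3,0}(Ω₂) = -0.32460 + 0.00000j ; Δ = -0.13845 + 0.00000j
  [+1]  conj(Y_{3,1})(Ω₁) = 0.40313 + 0.06340j ; Y_{3,1}(Ω₂) = -0.04433 + 0.06509j ; Δ = -0.02200 + 0.02343j
  [+2]  conj(Y_{3,2})(Ω₁) = 0.13597 + 0.04385j ; Y_{3,2}(Ω₂) = -0.14095 - 0.35810j ; Δ = -0.00346 - 0.05487j
  [+3]  conj(Y_{3,3})(Ω₁) = 0.02202 + 0.01113j ; Y_{3,3}(Ω₂) = 0.26085 + 0.05914j ; Δ = 0.00509 + 0.00421j
Total Σ_m = -0.17920 + 0.00000j. Multiply by 1.795196: -0.32170 + 0.00000j. P_3(cos γ) = -0.321695

-0.321695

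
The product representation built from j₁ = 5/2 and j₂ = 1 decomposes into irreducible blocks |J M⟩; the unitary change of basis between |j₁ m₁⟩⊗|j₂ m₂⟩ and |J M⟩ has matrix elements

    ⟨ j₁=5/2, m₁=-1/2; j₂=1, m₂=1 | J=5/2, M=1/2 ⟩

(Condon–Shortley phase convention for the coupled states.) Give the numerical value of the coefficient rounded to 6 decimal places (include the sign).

−√(18/35) ≈ -0.717137

triangle: 1!×4!×1!/7! = 24/5040
(j±m)!: 2!×3!×2!×0!×3!×2! = 288
prefactor² = (2J+1)×Δ×N² = 288/35
  k=1: −1/(1!×0!×2!×1!×2!×0!) = -1/4
Σ = -1/4  ⇒  CG² = 288/35×(-1/4)² = 18/35
CG = −√(18/35) = -0.717137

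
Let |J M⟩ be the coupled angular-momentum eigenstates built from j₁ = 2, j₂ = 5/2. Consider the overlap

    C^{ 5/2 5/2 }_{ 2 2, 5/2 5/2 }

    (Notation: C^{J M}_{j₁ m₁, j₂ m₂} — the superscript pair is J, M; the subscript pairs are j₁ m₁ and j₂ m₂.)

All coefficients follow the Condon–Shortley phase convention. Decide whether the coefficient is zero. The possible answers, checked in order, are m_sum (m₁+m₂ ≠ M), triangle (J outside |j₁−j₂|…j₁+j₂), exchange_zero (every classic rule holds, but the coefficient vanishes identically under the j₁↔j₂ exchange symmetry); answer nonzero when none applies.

m-sum: m₁+m₂ = 2+5/2 = 9/2, M = 5/2  ✗ ⇒ coefficient is 0

m_sum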